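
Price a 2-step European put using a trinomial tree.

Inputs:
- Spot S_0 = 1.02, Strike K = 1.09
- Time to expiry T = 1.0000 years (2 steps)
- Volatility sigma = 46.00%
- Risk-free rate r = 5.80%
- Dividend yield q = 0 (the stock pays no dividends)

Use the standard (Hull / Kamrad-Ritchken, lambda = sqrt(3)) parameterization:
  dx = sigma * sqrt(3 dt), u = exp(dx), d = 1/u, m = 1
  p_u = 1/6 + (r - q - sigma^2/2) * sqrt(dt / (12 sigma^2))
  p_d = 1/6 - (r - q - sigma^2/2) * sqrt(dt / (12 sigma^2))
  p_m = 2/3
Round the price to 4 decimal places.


dt = T/N = 0.500000; dx = sigma*sqrt(3*dt) = 0.563383
u = exp(dx) = 1.756604; d = 1/u = 0.569280
p_u = 0.145456, p_m = 0.666667, p_d = 0.187878
Discount per step: exp(-r*dt) = 0.971416
Stock lattice S(k, j) with j the centered position index:
  k=0: S(0,+0) = 1.0200
  k=1: S(1,-1) = 0.5807; S(1,+0) = 1.0200; S(1,+1) = 1.7917
  k=2: S(2,-2) = 0.3306; S(2,-1) = 0.5807; S(2,+0) = 1.0200; S(2,+1) = 1.7917; S(2,+2) = 3.1474
Terminal payoffs V(N, j) = max(K - S_T, 0):
  V(2,-2) = 0.759439; V(2,-1) = 0.509334; V(2,+0) = 0.070000; V(2,+1) = 0.000000; V(2,+2) = 0.000000
Backward induction: V(k, j) = exp(-r*dt) * [p_u * V(k+1, j+1) + p_m * V(k+1, j) + p_d * V(k+1, j-1)]
  V(1,-1) = exp(-r*dt) * [p_u*0.070000 + p_m*0.509334 + p_d*0.759439] = 0.478345
  V(1,+0) = exp(-r*dt) * [p_u*0.000000 + p_m*0.070000 + p_d*0.509334] = 0.138290
  V(1,+1) = exp(-r*dt) * [p_u*0.000000 + p_m*0.000000 + p_d*0.070000] = 0.012776
  V(0,+0) = exp(-r*dt) * [p_u*0.012776 + p_m*0.138290 + p_d*0.478345] = 0.178665

Answer: Price = V(0,0) = 0.1787


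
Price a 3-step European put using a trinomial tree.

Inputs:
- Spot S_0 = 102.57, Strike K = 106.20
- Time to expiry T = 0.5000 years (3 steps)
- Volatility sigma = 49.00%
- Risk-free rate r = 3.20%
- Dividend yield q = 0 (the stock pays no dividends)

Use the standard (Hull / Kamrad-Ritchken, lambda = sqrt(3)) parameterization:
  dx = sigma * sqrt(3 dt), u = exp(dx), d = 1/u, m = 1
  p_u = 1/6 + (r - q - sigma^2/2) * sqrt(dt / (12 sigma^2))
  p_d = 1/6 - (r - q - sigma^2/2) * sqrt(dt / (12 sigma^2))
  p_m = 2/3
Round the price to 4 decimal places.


Answer: Price = V(0,0) = 14.5266

Derivation:
dt = T/N = 0.166667; dx = sigma*sqrt(3*dt) = 0.346482
u = exp(dx) = 1.414084; d = 1/u = 0.707171
p_u = 0.145490, p_m = 0.666667, p_d = 0.187844
Discount per step: exp(-r*dt) = 0.994681
Stock lattice S(k, j) with j the centered position index:
  k=0: S(0,+0) = 102.5700
  k=1: S(1,-1) = 72.5346; S(1,+0) = 102.5700; S(1,+1) = 145.0426
  k=2: S(2,-2) = 51.2944; S(2,-1) = 72.5346; S(2,+0) = 102.5700; S(2,+1) = 145.0426; S(2,+2) = 205.1026
  k=3: S(3,-3) = 36.2739; S(3,-2) = 51.2944; S(3,-1) = 72.5346; S(3,+0) = 102.5700; S(3,+1) = 145.0426; S(3,+2) = 205.1026; S(3,+3) = 290.0323
Terminal payoffs V(N, j) = max(K - S_T, 0):
  V(3,-3) = 69.926098; V(3,-2) = 54.905638; V(3,-1) = 33.665438; V(3,+0) = 3.630000; V(3,+1) = 0.000000; V(3,+2) = 0.000000; V(3,+3) = 0.000000
Backward induction: V(k, j) = exp(-r*dt) * [p_u * V(k+1, j+1) + p_m * V(k+1, j) + p_d * V(k+1, j-1)]
  V(2,-2) = exp(-r*dt) * [p_u*33.665438 + p_m*54.905638 + p_d*69.926098] = 54.346290
  V(2,-1) = exp(-r*dt) * [p_u*3.630000 + p_m*33.665438 + p_d*54.905638] = 33.108386
  V(2,+0) = exp(-r*dt) * [p_u*0.000000 + p_m*3.630000 + p_d*33.665438] = 8.697334
  V(2,+1) = exp(-r*dt) * [p_u*0.000000 + p_m*0.000000 + p_d*3.630000] = 0.678246
  V(2,+2) = exp(-r*dt) * [p_u*0.000000 + p_m*0.000000 + p_d*0.000000] = 0.000000
  V(1,-1) = exp(-r*dt) * [p_u*8.697334 + p_m*33.108386 + p_d*54.346290] = 33.367804
  V(1,+0) = exp(-r*dt) * [p_u*0.678246 + p_m*8.697334 + p_d*33.108386] = 12.051658
  V(1,+1) = exp(-r*dt) * [p_u*0.000000 + p_m*0.678246 + p_d*8.697334] = 2.074809
  V(0,+0) = exp(-r*dt) * [p_u*2.074809 + p_m*12.051658 + p_d*33.367804] = 14.526555


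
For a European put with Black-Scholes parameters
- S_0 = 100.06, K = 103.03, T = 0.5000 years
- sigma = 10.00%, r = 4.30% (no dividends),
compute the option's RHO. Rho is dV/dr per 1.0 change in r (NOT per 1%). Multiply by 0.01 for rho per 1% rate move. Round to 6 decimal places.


Answer: Rho = -28.115219

Derivation:
d1 = -0.0742490673; d2 = -0.1449597454
phi(d1) = 0.3978441254; exp(-qT) = 1.0000000000; exp(-rT) = 0.9787294775
N(-d2) = 0.5576286727
Rho = -K*T*exp(-rT)*N(-d2) = -103.0300 * 0.5000 * 0.9787294775 * 0.5576286727 = -28.115219


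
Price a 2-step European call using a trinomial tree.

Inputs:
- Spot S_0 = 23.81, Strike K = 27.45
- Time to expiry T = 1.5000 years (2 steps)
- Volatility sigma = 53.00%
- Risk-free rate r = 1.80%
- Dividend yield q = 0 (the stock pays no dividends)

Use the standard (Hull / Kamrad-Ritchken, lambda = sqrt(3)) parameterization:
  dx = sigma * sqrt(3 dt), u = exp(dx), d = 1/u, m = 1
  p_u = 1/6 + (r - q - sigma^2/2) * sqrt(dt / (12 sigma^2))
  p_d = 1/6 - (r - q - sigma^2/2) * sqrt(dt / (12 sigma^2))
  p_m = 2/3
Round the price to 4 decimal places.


dt = T/N = 0.750000; dx = sigma*sqrt(3*dt) = 0.795000
u = exp(dx) = 2.214441; d = 1/u = 0.451581
p_u = 0.108907, p_m = 0.666667, p_d = 0.224426
Discount per step: exp(-r*dt) = 0.986591
Stock lattice S(k, j) with j the centered position index:
  k=0: S(0,+0) = 23.8100
  k=1: S(1,-1) = 10.7521; S(1,+0) = 23.8100; S(1,+1) = 52.7258
  k=2: S(2,-2) = 4.8555; S(2,-1) = 10.7521; S(2,+0) = 23.8100; S(2,+1) = 52.7258; S(2,+2) = 116.7583
Terminal payoffs V(N, j) = max(S_T - K, 0):
  V(2,-2) = 0.000000; V(2,-1) = 0.000000; V(2,+0) = 0.000000; V(2,+1) = 25.275840; V(2,+2) = 89.308262
Backward induction: V(k, j) = exp(-r*dt) * [p_u * V(k+1, j+1) + p_m * V(k+1, j) + p_d * V(k+1, j-1)]
  V(1,-1) = exp(-r*dt) * [p_u*0.000000 + p_m*0.000000 + p_d*0.000000] = 0.000000
  V(1,+0) = exp(-r*dt) * [p_u*25.275840 + p_m*0.000000 + p_d*0.000000] = 2.715810
  V(1,+1) = exp(-r*dt) * [p_u*89.308262 + p_m*25.275840 + p_d*0.000000] = 26.220499
  V(0,+0) = exp(-r*dt) * [p_u*26.220499 + p_m*2.715810 + p_d*0.000000] = 4.603572

Answer: Price = V(0,0) = 4.6036


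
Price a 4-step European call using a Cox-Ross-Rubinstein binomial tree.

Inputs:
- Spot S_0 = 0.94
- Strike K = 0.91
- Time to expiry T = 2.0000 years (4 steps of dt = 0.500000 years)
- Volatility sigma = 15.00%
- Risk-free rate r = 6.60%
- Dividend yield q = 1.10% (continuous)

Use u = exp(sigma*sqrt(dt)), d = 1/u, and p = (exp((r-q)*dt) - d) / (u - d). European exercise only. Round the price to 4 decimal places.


dt = T/N = 0.500000
u = exp(sigma*sqrt(dt)) = 1.111895; d = 1/u = 0.899365
p = (exp((r-q)*dt) - d) / (u - d) = 0.604697
Discount per step: exp(-r*dt) = 0.967539
Stock lattice S(k, i) with i counting down-moves:
  k=0: S(0,0) = 0.9400
  k=1: S(1,0) = 1.0452; S(1,1) = 0.8454
  k=2: S(2,0) = 1.1621; S(2,1) = 0.9400; S(2,2) = 0.7603
  k=3: S(3,0) = 1.2922; S(3,1) = 1.0452; S(3,2) = 0.8454; S(3,3) = 0.6838
  k=4: S(4,0) = 1.4368; S(4,1) = 1.1621; S(4,2) = 0.9400; S(4,3) = 0.7603; S(4,4) = 0.6150
Terminal payoffs V(N, i) = max(S_T - K, 0):
  V(4,0) = 0.526757; V(4,1) = 0.252132; V(4,2) = 0.030000; V(4,3) = 0.000000; V(4,4) = 0.000000
Backward induction: V(k, i) = exp(-r*dt) * [p * V(k+1, i) + (1-p) * V(k+1, i+1)].
  V(3,0) = exp(-r*dt) * [p*0.526757 + (1-p)*0.252132] = 0.404622
  V(3,1) = exp(-r*dt) * [p*0.252132 + (1-p)*0.030000] = 0.158989
  V(3,2) = exp(-r*dt) * [p*0.030000 + (1-p)*0.000000] = 0.017552
  V(3,3) = exp(-r*dt) * [p*0.000000 + (1-p)*0.000000] = 0.000000
  V(2,0) = exp(-r*dt) * [p*0.404622 + (1-p)*0.158989] = 0.297540
  V(2,1) = exp(-r*dt) * [p*0.158989 + (1-p)*0.017552] = 0.099732
  V(2,2) = exp(-r*dt) * [p*0.017552 + (1-p)*0.000000] = 0.010269
  V(1,0) = exp(-r*dt) * [p*0.297540 + (1-p)*0.099732] = 0.212226
  V(1,1) = exp(-r*dt) * [p*0.099732 + (1-p)*0.010269] = 0.062278
  V(0,0) = exp(-r*dt) * [p*0.212226 + (1-p)*0.062278] = 0.147986

Answer: Price = V(0,0) = 0.1480


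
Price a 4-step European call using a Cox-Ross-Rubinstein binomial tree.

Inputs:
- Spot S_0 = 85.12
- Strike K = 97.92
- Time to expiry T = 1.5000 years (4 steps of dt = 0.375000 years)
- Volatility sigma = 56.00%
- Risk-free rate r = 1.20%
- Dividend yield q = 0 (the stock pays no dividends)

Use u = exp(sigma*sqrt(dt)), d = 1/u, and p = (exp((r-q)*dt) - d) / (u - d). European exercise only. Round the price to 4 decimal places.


Answer: Price = V(0,0) = 19.4710

Derivation:
dt = T/N = 0.375000
u = exp(sigma*sqrt(dt)) = 1.409068; d = 1/u = 0.709689
p = (exp((r-q)*dt) - d) / (u - d) = 0.421547
Discount per step: exp(-r*dt) = 0.995510
Stock lattice S(k, i) with i counting down-moves:
  k=0: S(0,0) = 85.1200
  k=1: S(1,0) = 119.9399; S(1,1) = 60.4087
  k=2: S(2,0) = 169.0035; S(2,1) = 85.1200; S(2,2) = 42.8714
  k=3: S(3,0) = 238.1374; S(3,1) = 119.9399; S(3,2) = 60.4087; S(3,3) = 30.4254
  k=4: S(4,0) = 335.5518; S(4,1) = 169.0035; S(4,2) = 85.1200; S(4,3) = 42.8714; S(4,4) = 21.5925
Terminal payoffs V(N, i) = max(S_T - K, 0):
  V(4,0) = 237.631780; V(4,1) = 71.083454; V(4,2) = 0.000000; V(4,3) = 0.000000; V(4,4) = 0.000000
Backward induction: V(k, i) = exp(-r*dt) * [p * V(k+1, i) + (1-p) * V(k+1, i+1)].
  V(3,0) = exp(-r*dt) * [p*237.631780 + (1-p)*71.083454] = 140.657026
  V(3,1) = exp(-r*dt) * [p*71.083454 + (1-p)*0.000000] = 29.830480
  V(3,2) = exp(-r*dt) * [p*0.000000 + (1-p)*0.000000] = 0.000000
  V(3,3) = exp(-r*dt) * [p*0.000000 + (1-p)*0.000000] = 0.000000
  V(2,0) = exp(-r*dt) * [p*140.657026 + (1-p)*29.830480] = 76.205386
  V(2,1) = exp(-r*dt) * [p*29.830480 + (1-p)*0.000000] = 12.518491
  V(2,2) = exp(-r*dt) * [p*0.000000 + (1-p)*0.000000] = 0.000000
  V(1,0) = exp(-r*dt) * [p*76.205386 + (1-p)*12.518491] = 39.188767
  V(1,1) = exp(-r*dt) * [p*12.518491 + (1-p)*0.000000] = 5.253439
  V(0,0) = exp(-r*dt) * [p*39.188767 + (1-p)*5.253439] = 19.470959


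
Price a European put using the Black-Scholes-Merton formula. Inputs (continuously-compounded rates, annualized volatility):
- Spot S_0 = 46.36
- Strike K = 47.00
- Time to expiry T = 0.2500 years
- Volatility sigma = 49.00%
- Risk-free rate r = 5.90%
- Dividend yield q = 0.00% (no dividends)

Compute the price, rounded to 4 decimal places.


d1 = (ln(S/K) + (r - q + 0.5*sigma^2) * T) / (sigma * sqrt(T)) = 0.12674252
d2 = d1 - sigma * sqrt(T) = -0.11825748
exp(-rT) = 0.98535825; exp(-qT) = 1.00000000
P = K * exp(-rT) * N(-d2) - S_0 * exp(-qT) * N(-d1)
N(-d1) = 0.44957210; N(-d2) = 0.54706818
P = 47.0000 * 0.98535825 * 0.54706818 - 46.3600 * 1.00000000 * 0.44957210 = 4.4936

Answer: Price = 4.4936


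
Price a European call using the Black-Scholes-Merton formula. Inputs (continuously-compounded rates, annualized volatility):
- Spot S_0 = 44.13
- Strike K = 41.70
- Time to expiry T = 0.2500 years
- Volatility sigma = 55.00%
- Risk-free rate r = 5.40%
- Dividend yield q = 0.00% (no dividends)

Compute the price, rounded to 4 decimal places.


Answer: Price = 6.3072

Derivation:
d1 = (ln(S/K) + (r - q + 0.5*sigma^2) * T) / (sigma * sqrt(T)) = 0.39254980
d2 = d1 - sigma * sqrt(T) = 0.11754980
exp(-rT) = 0.98659072; exp(-qT) = 1.00000000
C = S_0 * exp(-qT) * N(d1) - K * exp(-rT) * N(d2)
N(d1) = 0.65267399; N(d2) = 0.54678781
C = 44.1300 * 1.00000000 * 0.65267399 - 41.7000 * 0.98659072 * 0.54678781 = 6.3072


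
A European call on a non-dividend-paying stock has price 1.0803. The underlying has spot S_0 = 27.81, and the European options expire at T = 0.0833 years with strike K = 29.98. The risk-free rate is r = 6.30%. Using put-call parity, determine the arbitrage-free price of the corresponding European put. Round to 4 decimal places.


Put-call parity: C - P = S_0 * exp(-qT) - K * exp(-rT).
S_0 * exp(-qT) = 27.8100 * 1.00000000 = 27.81000000
K * exp(-rT) = 29.9800 * 0.99476585 = 29.82308007
P = C - S*exp(-qT) + K*exp(-rT)
P = 1.0803 - 27.81000000 + 29.82308007 = 3.0934

Answer: Put price = 3.0934


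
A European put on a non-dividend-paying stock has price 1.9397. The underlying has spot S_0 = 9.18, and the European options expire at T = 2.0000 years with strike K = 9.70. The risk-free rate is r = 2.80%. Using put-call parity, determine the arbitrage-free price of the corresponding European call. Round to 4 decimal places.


Answer: Call price = 1.9480

Derivation:
Put-call parity: C - P = S_0 * exp(-qT) - K * exp(-rT).
S_0 * exp(-qT) = 9.1800 * 1.00000000 = 9.18000000
K * exp(-rT) = 9.7000 * 0.94553914 = 9.17172962
C = P + S*exp(-qT) - K*exp(-rT)
C = 1.9397 + 9.18000000 - 9.17172962 = 1.9480


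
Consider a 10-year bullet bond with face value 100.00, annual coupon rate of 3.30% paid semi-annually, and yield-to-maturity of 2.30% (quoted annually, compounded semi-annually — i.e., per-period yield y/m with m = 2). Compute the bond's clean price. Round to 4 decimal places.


Coupon per period c = face * coupon_rate / m = 1.650000
Periods per year m = 2; per-period yield y/m = 0.011500
Number of cashflows N = 20
Cashflows (t years, CF_t, discount factor 1/(1+y/m)^(m*t), PV):
  t = 0.5000: CF_t = 1.650000, DF = 0.988631, PV = 1.631241
  t = 1.0000: CF_t = 1.650000, DF = 0.977391, PV = 1.612695
  t = 1.5000: CF_t = 1.650000, DF = 0.966279, PV = 1.594360
  t = 2.0000: CF_t = 1.650000, DF = 0.955293, PV = 1.576233
  t = 2.5000: CF_t = 1.650000, DF = 0.944432, PV = 1.558312
  t = 3.0000: CF_t = 1.650000, DF = 0.933694, PV = 1.540595
  t = 3.5000: CF_t = 1.650000, DF = 0.923079, PV = 1.523080
  t = 4.0000: CF_t = 1.650000, DF = 0.912584, PV = 1.505764
  t = 4.5000: CF_t = 1.650000, DF = 0.902209, PV = 1.488644
  t = 5.0000: CF_t = 1.650000, DF = 0.891951, PV = 1.471720
  t = 5.5000: CF_t = 1.650000, DF = 0.881810, PV = 1.454987
  t = 6.0000: CF_t = 1.650000, DF = 0.871785, PV = 1.438445
  t = 6.5000: CF_t = 1.650000, DF = 0.861873, PV = 1.422091
  t = 7.0000: CF_t = 1.650000, DF = 0.852075, PV = 1.405923
  t = 7.5000: CF_t = 1.650000, DF = 0.842387, PV = 1.389939
  t = 8.0000: CF_t = 1.650000, DF = 0.832810, PV = 1.374136
  t = 8.5000: CF_t = 1.650000, DF = 0.823341, PV = 1.358513
  t = 9.0000: CF_t = 1.650000, DF = 0.813981, PV = 1.343068
  t = 9.5000: CF_t = 1.650000, DF = 0.804726, PV = 1.327798
  t = 10.0000: CF_t = 101.650000, DF = 0.795577, PV = 80.870409
Price P = sum_t PV_t = 108.887953

Answer: Price = 108.8880


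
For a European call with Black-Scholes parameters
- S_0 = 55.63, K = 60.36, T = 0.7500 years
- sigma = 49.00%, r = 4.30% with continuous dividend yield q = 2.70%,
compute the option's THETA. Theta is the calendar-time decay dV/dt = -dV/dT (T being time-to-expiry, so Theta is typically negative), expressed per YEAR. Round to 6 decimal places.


Answer: Theta = -6.269371

Derivation:
d1 = 0.0481521676; d2 = -0.3762002803
phi(d1) = 0.3984800484; exp(-qT) = 0.9799536543; exp(-rT) = 0.9682644857
Theta = -S*exp(-qT)*phi(d1)*sigma/(2*sqrt(T)) - r*K*exp(-rT)*N(d2) + q*S*exp(-qT)*N(d1)
N(d1) = 0.5192025147; N(d2) = 0.3533840035; sqrt(T) = 0.8660254038
Term 1 = -55.6300 * 0.9799536543 * 0.3984800484 * 0.4900 / (2 * 0.8660254038) = -6.1454916204
Term 2 = -0.0430 * 60.3600 * 0.9682644857 * 0.3533840035 = -0.8880932644
Term 3 = 0.0270 * 55.6300 * 0.9799536543 * 0.5192025147 = 0.7642142792
Theta = -6.1454916204 + (-0.8880932644) + (0.7642142792) = -6.269371


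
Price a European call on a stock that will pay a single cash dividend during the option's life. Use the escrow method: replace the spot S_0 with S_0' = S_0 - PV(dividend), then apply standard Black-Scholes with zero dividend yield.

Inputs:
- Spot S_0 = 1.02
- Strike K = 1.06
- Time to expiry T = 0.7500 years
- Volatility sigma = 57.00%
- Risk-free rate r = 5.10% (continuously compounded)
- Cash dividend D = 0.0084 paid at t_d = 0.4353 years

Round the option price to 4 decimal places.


Answer: Price = 0.1939

Derivation:
PV(D) = D * exp(-r * t_d) = 0.0084 * 0.97804431 = 0.00821557
S_0' = S_0 - PV(D) = 1.0200 - 0.00821557 = 1.01178443
d1 = (ln(S_0'/K) + (r + sigma^2/2)*T) / (sigma*sqrt(T)) = 0.22999634
d2 = d1 - sigma*sqrt(T) = -0.26363814
exp(-rT) = 0.96247229
N(d1) = 0.59095269; N(d2) = 0.39602938
C = S_0' * N(d1) - K * exp(-rT) * N(d2) = 1.01178443 * 0.59095269 - 1.0600 * 0.96247229 * 0.39602938 = 0.1939


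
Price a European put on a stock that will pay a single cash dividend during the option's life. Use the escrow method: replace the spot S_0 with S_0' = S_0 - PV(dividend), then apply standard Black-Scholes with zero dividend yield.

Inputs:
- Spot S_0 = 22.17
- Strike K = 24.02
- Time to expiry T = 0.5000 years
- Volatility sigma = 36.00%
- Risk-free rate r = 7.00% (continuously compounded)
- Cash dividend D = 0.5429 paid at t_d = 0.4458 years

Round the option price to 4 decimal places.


Answer: Price = 3.1284

Derivation:
PV(D) = D * exp(-r * t_d) = 0.5429 * 0.96927588 = 0.52621988
S_0' = S_0 - PV(D) = 22.1700 - 0.52621988 = 21.64378012
d1 = (ln(S_0'/K) + (r + sigma^2/2)*T) / (sigma*sqrt(T)) = -0.14444108
d2 = d1 - sigma*sqrt(T) = -0.39899952
exp(-rT) = 0.96560542
N(-d1) = 0.55742391; N(-d2) = 0.65505322
P = K * exp(-rT) * N(-d2) - S_0' * N(-d1) = 24.0200 * 0.96560542 * 0.65505322 - 21.64378012 * 0.55742391 = 3.1284


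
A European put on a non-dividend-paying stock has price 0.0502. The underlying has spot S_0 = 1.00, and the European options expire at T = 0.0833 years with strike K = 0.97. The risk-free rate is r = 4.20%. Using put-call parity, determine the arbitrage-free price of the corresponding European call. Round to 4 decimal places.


Answer: Call price = 0.0836

Derivation:
Put-call parity: C - P = S_0 * exp(-qT) - K * exp(-rT).
S_0 * exp(-qT) = 1.0000 * 1.00000000 = 1.00000000
K * exp(-rT) = 0.9700 * 0.99650751 = 0.96661229
C = P + S*exp(-qT) - K*exp(-rT)
C = 0.0502 + 1.00000000 - 0.96661229 = 0.0836


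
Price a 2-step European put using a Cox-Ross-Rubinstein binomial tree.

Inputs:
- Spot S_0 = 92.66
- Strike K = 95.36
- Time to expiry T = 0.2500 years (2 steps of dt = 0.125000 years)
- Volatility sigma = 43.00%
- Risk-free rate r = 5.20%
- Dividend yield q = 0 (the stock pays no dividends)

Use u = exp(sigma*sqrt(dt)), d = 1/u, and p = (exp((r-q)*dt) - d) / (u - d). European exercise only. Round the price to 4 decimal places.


Answer: Price = V(0,0) = 8.4411

Derivation:
dt = T/N = 0.125000
u = exp(sigma*sqrt(dt)) = 1.164193; d = 1/u = 0.858964
p = (exp((r-q)*dt) - d) / (u - d) = 0.483431
Discount per step: exp(-r*dt) = 0.993521
Stock lattice S(k, i) with i counting down-moves:
  k=0: S(0,0) = 92.6600
  k=1: S(1,0) = 107.8741; S(1,1) = 79.5916
  k=2: S(2,0) = 125.5863; S(2,1) = 92.6600; S(2,2) = 68.3664
Terminal payoffs V(N, i) = max(K - S_T, 0):
  V(2,0) = 0.000000; V(2,1) = 2.700000; V(2,2) = 26.993635
Backward induction: V(k, i) = exp(-r*dt) * [p * V(k+1, i) + (1-p) * V(k+1, i+1)].
  V(1,0) = exp(-r*dt) * [p*0.000000 + (1-p)*2.700000] = 1.385700
  V(1,1) = exp(-r*dt) * [p*2.700000 + (1-p)*26.993635] = 15.150541
  V(0,0) = exp(-r*dt) * [p*1.385700 + (1-p)*15.150541] = 8.441145


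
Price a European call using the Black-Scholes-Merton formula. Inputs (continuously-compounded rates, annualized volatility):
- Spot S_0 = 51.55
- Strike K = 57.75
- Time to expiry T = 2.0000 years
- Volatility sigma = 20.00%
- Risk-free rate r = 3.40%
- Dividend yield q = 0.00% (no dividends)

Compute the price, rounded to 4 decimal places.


d1 = (ln(S/K) + (r - q + 0.5*sigma^2) * T) / (sigma * sqrt(T)) = -0.01969695
d2 = d1 - sigma * sqrt(T) = -0.30253966
exp(-rT) = 0.93426047; exp(-qT) = 1.00000000
C = S_0 * exp(-qT) * N(d1) - K * exp(-rT) * N(d2)
N(d1) = 0.49214256; N(d2) = 0.38112035
C = 51.5500 * 1.00000000 * 0.49214256 - 57.7500 * 0.93426047 * 0.38112035 = 4.8072

Answer: Price = 4.8072


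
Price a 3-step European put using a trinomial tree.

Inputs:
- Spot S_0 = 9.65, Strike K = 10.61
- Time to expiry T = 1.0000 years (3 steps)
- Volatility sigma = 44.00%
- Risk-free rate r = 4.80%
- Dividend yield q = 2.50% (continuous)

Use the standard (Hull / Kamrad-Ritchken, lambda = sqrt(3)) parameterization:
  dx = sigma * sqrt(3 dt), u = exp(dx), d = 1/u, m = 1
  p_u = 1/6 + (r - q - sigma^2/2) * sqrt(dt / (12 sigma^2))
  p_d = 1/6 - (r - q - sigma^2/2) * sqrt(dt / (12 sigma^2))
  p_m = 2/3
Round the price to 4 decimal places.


Answer: Price = V(0,0) = 2.0565

Derivation:
dt = T/N = 0.333333; dx = sigma*sqrt(3*dt) = 0.440000
u = exp(dx) = 1.552707; d = 1/u = 0.644036
p_u = 0.138712, p_m = 0.666667, p_d = 0.194621
Discount per step: exp(-r*dt) = 0.984127
Stock lattice S(k, j) with j the centered position index:
  k=0: S(0,+0) = 9.6500
  k=1: S(1,-1) = 6.2150; S(1,+0) = 9.6500; S(1,+1) = 14.9836
  k=2: S(2,-2) = 4.0027; S(2,-1) = 6.2150; S(2,+0) = 9.6500; S(2,+1) = 14.9836; S(2,+2) = 23.2652
  k=3: S(3,-3) = 2.5779; S(3,-2) = 4.0027; S(3,-1) = 6.2150; S(3,+0) = 9.6500; S(3,+1) = 14.9836; S(3,+2) = 23.2652; S(3,+3) = 36.1240
Terminal payoffs V(N, j) = max(K - S_T, 0):
  V(3,-3) = 8.032144; V(3,-2) = 6.607345; V(3,-1) = 4.395049; V(3,+0) = 0.960000; V(3,+1) = 0.000000; V(3,+2) = 0.000000; V(3,+3) = 0.000000
Backward induction: V(k, j) = exp(-r*dt) * [p_u * V(k+1, j+1) + p_m * V(k+1, j) + p_d * V(k+1, j-1)]
  V(2,-2) = exp(-r*dt) * [p_u*4.395049 + p_m*6.607345 + p_d*8.032144] = 6.473362
  V(2,-1) = exp(-r*dt) * [p_u*0.960000 + p_m*4.395049 + p_d*6.607345] = 4.280093
  V(2,+0) = exp(-r*dt) * [p_u*0.000000 + p_m*0.960000 + p_d*4.395049] = 1.471634
  V(2,+1) = exp(-r*dt) * [p_u*0.000000 + p_m*0.000000 + p_d*0.960000] = 0.183871
  V(2,+2) = exp(-r*dt) * [p_u*0.000000 + p_m*0.000000 + p_d*0.000000] = 0.000000
  V(1,-1) = exp(-r*dt) * [p_u*1.471634 + p_m*4.280093 + p_d*6.473362] = 4.248854
  V(1,+0) = exp(-r*dt) * [p_u*0.183871 + p_m*1.471634 + p_d*4.280093] = 1.810392
  V(1,+1) = exp(-r*dt) * [p_u*0.000000 + p_m*0.183871 + p_d*1.471634] = 0.402500
  V(0,+0) = exp(-r*dt) * [p_u*0.402500 + p_m*1.810392 + p_d*4.248854] = 2.056508


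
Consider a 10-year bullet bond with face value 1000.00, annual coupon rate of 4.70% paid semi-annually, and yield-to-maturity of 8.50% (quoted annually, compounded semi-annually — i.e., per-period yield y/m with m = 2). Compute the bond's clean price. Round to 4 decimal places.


Answer: Price = 747.4070

Derivation:
Coupon per period c = face * coupon_rate / m = 23.500000
Periods per year m = 2; per-period yield y/m = 0.042500
Number of cashflows N = 20
Cashflows (t years, CF_t, discount factor 1/(1+y/m)^(m*t), PV):
  t = 0.5000: CF_t = 23.500000, DF = 0.959233, PV = 22.541966
  t = 1.0000: CF_t = 23.500000, DF = 0.920127, PV = 21.622989
  t = 1.5000: CF_t = 23.500000, DF = 0.882616, PV = 20.741477
  t = 2.0000: CF_t = 23.500000, DF = 0.846634, PV = 19.895901
  t = 2.5000: CF_t = 23.500000, DF = 0.812119, PV = 19.084797
  t = 3.0000: CF_t = 23.500000, DF = 0.779011, PV = 18.306760
  t = 3.5000: CF_t = 23.500000, DF = 0.747253, PV = 17.560441
  t = 4.0000: CF_t = 23.500000, DF = 0.716789, PV = 16.844548
  t = 4.5000: CF_t = 23.500000, DF = 0.687568, PV = 16.157839
  t = 5.0000: CF_t = 23.500000, DF = 0.659537, PV = 15.499127
  t = 5.5000: CF_t = 23.500000, DF = 0.632650, PV = 14.867268
  t = 6.0000: CF_t = 23.500000, DF = 0.606858, PV = 14.261168
  t = 6.5000: CF_t = 23.500000, DF = 0.582118, PV = 13.679778
  t = 7.0000: CF_t = 23.500000, DF = 0.558387, PV = 13.122089
  t = 7.5000: CF_t = 23.500000, DF = 0.535623, PV = 12.587136
  t = 8.0000: CF_t = 23.500000, DF = 0.513787, PV = 12.073991
  t = 8.5000: CF_t = 23.500000, DF = 0.492841, PV = 11.581766
  t = 9.0000: CF_t = 23.500000, DF = 0.472749, PV = 11.109608
  t = 9.5000: CF_t = 23.500000, DF = 0.453477, PV = 10.656698
  t = 10.0000: CF_t = 1023.500000, DF = 0.434989, PV = 445.211705
Price P = sum_t PV_t = 747.407050


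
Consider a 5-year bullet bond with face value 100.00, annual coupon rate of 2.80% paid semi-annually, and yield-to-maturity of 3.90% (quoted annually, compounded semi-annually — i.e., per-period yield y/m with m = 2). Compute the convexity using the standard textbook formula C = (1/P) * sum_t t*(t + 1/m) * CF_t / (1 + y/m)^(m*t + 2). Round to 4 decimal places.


Coupon per period c = face * coupon_rate / m = 1.400000
Periods per year m = 2; per-period yield y/m = 0.019500
Number of cashflows N = 10
Cashflows (t years, CF_t, discount factor 1/(1+y/m)^(m*t), PV):
  t = 0.5000: CF_t = 1.400000, DF = 0.980873, PV = 1.373222
  t = 1.0000: CF_t = 1.400000, DF = 0.962112, PV = 1.346957
  t = 1.5000: CF_t = 1.400000, DF = 0.943709, PV = 1.321193
  t = 2.0000: CF_t = 1.400000, DF = 0.925659, PV = 1.295923
  t = 2.5000: CF_t = 1.400000, DF = 0.907954, PV = 1.271136
  t = 3.0000: CF_t = 1.400000, DF = 0.890588, PV = 1.246823
  t = 3.5000: CF_t = 1.400000, DF = 0.873553, PV = 1.222975
  t = 4.0000: CF_t = 1.400000, DF = 0.856845, PV = 1.199583
  t = 4.5000: CF_t = 1.400000, DF = 0.840456, PV = 1.176638
  t = 5.0000: CF_t = 101.400000, DF = 0.824380, PV = 83.592180
Price P = sum_t PV_t = 95.046629
Convexity numerator sum_t t*(t + 1/m) * CF_t / (1+y/m)^(m*t + 2):
  t = 0.5000: term = 0.660597
  t = 1.0000: term = 1.943884
  t = 1.5000: term = 3.813407
  t = 2.0000: term = 6.234113
  t = 2.5000: term = 9.172309
  t = 3.0000: term = 12.595618
  t = 3.5000: term = 16.472936
  t = 4.0000: term = 20.774388
  t = 4.5000: term = 25.471295
  t = 5.0000: term = 2211.688132
Convexity = (1/P) * sum = 2308.826678 / 95.046629 = 24.291516

Answer: Convexity = 24.2915


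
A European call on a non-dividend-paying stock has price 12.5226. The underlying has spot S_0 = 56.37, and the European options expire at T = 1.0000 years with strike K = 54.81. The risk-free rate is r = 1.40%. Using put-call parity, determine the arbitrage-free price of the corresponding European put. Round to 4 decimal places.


Put-call parity: C - P = S_0 * exp(-qT) - K * exp(-rT).
S_0 * exp(-qT) = 56.3700 * 1.00000000 = 56.37000000
K * exp(-rT) = 54.8100 * 0.98609754 = 54.04800640
P = C - S*exp(-qT) + K*exp(-rT)
P = 12.5226 - 56.37000000 + 54.04800640 = 10.2006

Answer: Put price = 10.2006


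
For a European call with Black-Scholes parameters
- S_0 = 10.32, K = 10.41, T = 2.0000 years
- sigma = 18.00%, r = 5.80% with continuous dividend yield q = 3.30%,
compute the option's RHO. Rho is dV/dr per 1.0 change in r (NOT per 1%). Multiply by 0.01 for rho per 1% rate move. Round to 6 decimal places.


Answer: Rho = 9.528877

Derivation:
d1 = 0.2895872440; d2 = 0.0350288028
phi(d1) = 0.3825603275; exp(-qT) = 0.9361308643; exp(-rT) = 0.8904752233
N(d2) = 0.5139716132
Rho = K*T*exp(-rT)*N(d2) = 10.4100 * 2.0000 * 0.8904752233 * 0.5139716132 = 9.528877


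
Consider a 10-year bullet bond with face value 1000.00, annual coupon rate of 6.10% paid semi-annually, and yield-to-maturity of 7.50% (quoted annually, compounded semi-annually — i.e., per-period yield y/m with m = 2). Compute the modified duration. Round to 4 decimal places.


Coupon per period c = face * coupon_rate / m = 30.500000
Periods per year m = 2; per-period yield y/m = 0.037500
Number of cashflows N = 20
Cashflows (t years, CF_t, discount factor 1/(1+y/m)^(m*t), PV):
  t = 0.5000: CF_t = 30.500000, DF = 0.963855, PV = 29.397590
  t = 1.0000: CF_t = 30.500000, DF = 0.929017, PV = 28.335027
  t = 1.5000: CF_t = 30.500000, DF = 0.895438, PV = 27.310869
  t = 2.0000: CF_t = 30.500000, DF = 0.863073, PV = 26.323729
  t = 2.5000: CF_t = 30.500000, DF = 0.831878, PV = 25.372269
  t = 3.0000: CF_t = 30.500000, DF = 0.801810, PV = 24.455199
  t = 3.5000: CF_t = 30.500000, DF = 0.772829, PV = 23.571276
  t = 4.0000: CF_t = 30.500000, DF = 0.744895, PV = 22.719303
  t = 4.5000: CF_t = 30.500000, DF = 0.717971, PV = 21.898123
  t = 5.0000: CF_t = 30.500000, DF = 0.692020, PV = 21.106625
  t = 5.5000: CF_t = 30.500000, DF = 0.667008, PV = 20.343735
  t = 6.0000: CF_t = 30.500000, DF = 0.642899, PV = 19.608419
  t = 6.5000: CF_t = 30.500000, DF = 0.619662, PV = 18.899681
  t = 7.0000: CF_t = 30.500000, DF = 0.597264, PV = 18.216560
  t = 7.5000: CF_t = 30.500000, DF = 0.575676, PV = 17.558130
  t = 8.0000: CF_t = 30.500000, DF = 0.554869, PV = 16.923499
  t = 8.5000: CF_t = 30.500000, DF = 0.534813, PV = 16.311806
  t = 9.0000: CF_t = 30.500000, DF = 0.515483, PV = 15.722223
  t = 9.5000: CF_t = 30.500000, DF = 0.496851, PV = 15.153950
  t = 10.0000: CF_t = 1030.500000, DF = 0.478892, PV = 493.498558
Price P = sum_t PV_t = 902.726571
First compute Macaulay numerator sum_t t * PV_t:
  t * PV_t at t = 0.5000: 14.698795
  t * PV_t at t = 1.0000: 28.335027
  t * PV_t at t = 1.5000: 40.966304
  t * PV_t at t = 2.0000: 52.647459
  t * PV_t at t = 2.5000: 63.430673
  t * PV_t at t = 3.0000: 73.365598
  t * PV_t at t = 3.5000: 82.499468
  t * PV_t at t = 4.0000: 90.877210
  t * PV_t at t = 4.5000: 98.541554
  t * PV_t at t = 5.0000: 105.533123
  t * PV_t at t = 5.5000: 111.890540
  t * PV_t at t = 6.0000: 117.650513
  t * PV_t at t = 6.5000: 122.847925
  t * PV_t at t = 7.0000: 127.515919
  t * PV_t at t = 7.5000: 131.685975
  t * PV_t at t = 8.0000: 135.387990
  t * PV_t at t = 8.5000: 138.650351
  t * PV_t at t = 9.0000: 141.500004
  t * PV_t at t = 9.5000: 143.962521
  t * PV_t at t = 10.0000: 4934.985585
Macaulay duration D = 6756.972532 / 902.726571 = 7.485071
Modified duration = D / (1 + y/m) = 7.485071 / (1 + 0.037500) = 7.214526

Answer: Modified duration = 7.2145


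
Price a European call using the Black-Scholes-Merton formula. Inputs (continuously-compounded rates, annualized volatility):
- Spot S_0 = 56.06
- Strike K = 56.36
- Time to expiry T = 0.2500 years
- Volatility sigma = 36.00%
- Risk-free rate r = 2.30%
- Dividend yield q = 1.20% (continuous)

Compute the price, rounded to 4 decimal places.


d1 = (ln(S/K) + (r - q + 0.5*sigma^2) * T) / (sigma * sqrt(T)) = 0.07562699
d2 = d1 - sigma * sqrt(T) = -0.10437301
exp(-rT) = 0.99426650; exp(-qT) = 0.99700450
C = S_0 * exp(-qT) * N(d1) - K * exp(-rT) * N(d2)
N(d1) = 0.53014207; N(d2) = 0.45843667
C = 56.0600 * 0.99700450 * 0.53014207 - 56.3600 * 0.99426650 * 0.45843667 = 3.9414

Answer: Price = 3.9414


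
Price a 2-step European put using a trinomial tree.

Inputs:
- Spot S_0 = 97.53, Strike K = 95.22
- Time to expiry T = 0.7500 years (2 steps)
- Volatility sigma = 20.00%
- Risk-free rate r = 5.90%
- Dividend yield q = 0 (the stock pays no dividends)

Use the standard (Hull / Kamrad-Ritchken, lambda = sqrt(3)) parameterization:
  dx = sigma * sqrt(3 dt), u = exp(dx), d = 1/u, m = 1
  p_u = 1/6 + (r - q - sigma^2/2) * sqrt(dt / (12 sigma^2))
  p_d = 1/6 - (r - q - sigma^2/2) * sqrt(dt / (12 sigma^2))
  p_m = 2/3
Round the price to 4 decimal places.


Answer: Price = V(0,0) = 3.2793

Derivation:
dt = T/N = 0.375000; dx = sigma*sqrt(3*dt) = 0.212132
u = exp(dx) = 1.236311; d = 1/u = 0.808858
p_u = 0.201138, p_m = 0.666667, p_d = 0.132195
Discount per step: exp(-r*dt) = 0.978118
Stock lattice S(k, j) with j the centered position index:
  k=0: S(0,+0) = 97.5300
  k=1: S(1,-1) = 78.8879; S(1,+0) = 97.5300; S(1,+1) = 120.5774
  k=2: S(2,-2) = 63.8091; S(2,-1) = 78.8879; S(2,+0) = 97.5300; S(2,+1) = 120.5774; S(2,+2) = 149.0712
Terminal payoffs V(N, j) = max(K - S_T, 0):
  V(2,-2) = 31.410891; V(2,-1) = 16.332090; V(2,+0) = 0.000000; V(2,+1) = 0.000000; V(2,+2) = 0.000000
Backward induction: V(k, j) = exp(-r*dt) * [p_u * V(k+1, j+1) + p_m * V(k+1, j) + p_d * V(k+1, j-1)]
  V(1,-1) = exp(-r*dt) * [p_u*0.000000 + p_m*16.332090 + p_d*31.410891] = 14.711314
  V(1,+0) = exp(-r*dt) * [p_u*0.000000 + p_m*0.000000 + p_d*16.332090] = 2.111780
  V(1,+1) = exp(-r*dt) * [p_u*0.000000 + p_m*0.000000 + p_d*0.000000] = 0.000000
  V(0,+0) = exp(-r*dt) * [p_u*0.000000 + p_m*2.111780 + p_d*14.711314] = 3.279257


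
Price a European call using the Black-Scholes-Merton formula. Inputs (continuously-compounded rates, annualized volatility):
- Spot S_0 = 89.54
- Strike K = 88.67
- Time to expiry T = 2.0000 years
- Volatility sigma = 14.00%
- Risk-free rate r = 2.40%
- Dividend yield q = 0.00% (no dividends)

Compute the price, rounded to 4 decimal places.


d1 = (ln(S/K) + (r - q + 0.5*sigma^2) * T) / (sigma * sqrt(T)) = 0.39074640
d2 = d1 - sigma * sqrt(T) = 0.19275650
exp(-rT) = 0.95313379; exp(-qT) = 1.00000000
C = S_0 * exp(-qT) * N(d1) - K * exp(-rT) * N(d2)
N(d1) = 0.65200765; N(d2) = 0.57642516
C = 89.5400 * 1.00000000 * 0.65200765 - 88.6700 * 0.95313379 * 0.57642516 = 9.6646

Answer: Price = 9.6646


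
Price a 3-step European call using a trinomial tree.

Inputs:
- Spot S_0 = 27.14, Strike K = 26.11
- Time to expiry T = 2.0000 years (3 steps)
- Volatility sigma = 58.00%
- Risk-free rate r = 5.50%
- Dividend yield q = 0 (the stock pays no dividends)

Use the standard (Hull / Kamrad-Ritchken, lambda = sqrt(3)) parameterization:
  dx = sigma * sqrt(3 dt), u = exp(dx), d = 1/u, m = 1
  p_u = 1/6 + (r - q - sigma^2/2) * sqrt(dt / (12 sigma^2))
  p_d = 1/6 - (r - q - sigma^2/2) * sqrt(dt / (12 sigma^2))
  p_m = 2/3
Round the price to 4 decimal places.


Answer: Price = V(0,0) = 9.2137

Derivation:
dt = T/N = 0.666667; dx = sigma*sqrt(3*dt) = 0.820244
u = exp(dx) = 2.271054; d = 1/u = 0.440324
p_u = 0.120664, p_m = 0.666667, p_d = 0.212669
Discount per step: exp(-r*dt) = 0.963997
Stock lattice S(k, j) with j the centered position index:
  k=0: S(0,+0) = 27.1400
  k=1: S(1,-1) = 11.9504; S(1,+0) = 27.1400; S(1,+1) = 61.6364
  k=2: S(2,-2) = 5.2621; S(2,-1) = 11.9504; S(2,+0) = 27.1400; S(2,+1) = 61.6364; S(2,+2) = 139.9796
  k=3: S(3,-3) = 2.3170; S(3,-2) = 5.2621; S(3,-1) = 11.9504; S(3,+0) = 27.1400; S(3,+1) = 61.6364; S(3,+2) = 139.9796; S(3,+3) = 317.9011
Terminal payoffs V(N, j) = max(S_T - K, 0):
  V(3,-3) = 0.000000; V(3,-2) = 0.000000; V(3,-1) = 0.000000; V(3,+0) = 1.030000; V(3,+1) = 35.526395; V(3,+2) = 113.869556; V(3,+3) = 291.791076
Backward induction: V(k, j) = exp(-r*dt) * [p_u * V(k+1, j+1) + p_m * V(k+1, j) + p_d * V(k+1, j-1)]
  V(2,-2) = exp(-r*dt) * [p_u*0.000000 + p_m*0.000000 + p_d*0.000000] = 0.000000
  V(2,-1) = exp(-r*dt) * [p_u*1.030000 + p_m*0.000000 + p_d*0.000000] = 0.119809
  V(2,+0) = exp(-r*dt) * [p_u*35.526395 + p_m*1.030000 + p_d*0.000000] = 4.794370
  V(2,+1) = exp(-r*dt) * [p_u*113.869556 + p_m*35.526395 + p_d*1.030000] = 36.288023
  V(2,+2) = exp(-r*dt) * [p_u*291.791076 + p_m*113.869556 + p_d*35.526395] = 114.404430
  V(1,-1) = exp(-r*dt) * [p_u*4.794370 + p_m*0.119809 + p_d*0.000000] = 0.634678
  V(1,+0) = exp(-r*dt) * [p_u*36.288023 + p_m*4.794370 + p_d*0.119809] = 7.326754
  V(1,+1) = exp(-r*dt) * [p_u*114.404430 + p_m*36.288023 + p_d*4.794370] = 37.611455
  V(0,+0) = exp(-r*dt) * [p_u*37.611455 + p_m*7.326754 + p_d*0.634678] = 9.213725


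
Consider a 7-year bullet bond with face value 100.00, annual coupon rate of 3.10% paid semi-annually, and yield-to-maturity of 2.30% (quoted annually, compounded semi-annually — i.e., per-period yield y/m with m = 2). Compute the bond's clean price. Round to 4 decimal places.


Answer: Price = 105.1452

Derivation:
Coupon per period c = face * coupon_rate / m = 1.550000
Periods per year m = 2; per-period yield y/m = 0.011500
Number of cashflows N = 14
Cashflows (t years, CF_t, discount factor 1/(1+y/m)^(m*t), PV):
  t = 0.5000: CF_t = 1.550000, DF = 0.988631, PV = 1.532378
  t = 1.0000: CF_t = 1.550000, DF = 0.977391, PV = 1.514956
  t = 1.5000: CF_t = 1.550000, DF = 0.966279, PV = 1.497732
  t = 2.0000: CF_t = 1.550000, DF = 0.955293, PV = 1.480704
  t = 2.5000: CF_t = 1.550000, DF = 0.944432, PV = 1.463869
  t = 3.0000: CF_t = 1.550000, DF = 0.933694, PV = 1.447226
  t = 3.5000: CF_t = 1.550000, DF = 0.923079, PV = 1.430772
  t = 4.0000: CF_t = 1.550000, DF = 0.912584, PV = 1.414505
  t = 4.5000: CF_t = 1.550000, DF = 0.902209, PV = 1.398424
  t = 5.0000: CF_t = 1.550000, DF = 0.891951, PV = 1.382524
  t = 5.5000: CF_t = 1.550000, DF = 0.881810, PV = 1.366806
  t = 6.0000: CF_t = 1.550000, DF = 0.871785, PV = 1.351267
  t = 6.5000: CF_t = 1.550000, DF = 0.861873, PV = 1.335904
  t = 7.0000: CF_t = 101.550000, DF = 0.852075, PV = 86.528168
Price P = sum_t PV_t = 105.145234


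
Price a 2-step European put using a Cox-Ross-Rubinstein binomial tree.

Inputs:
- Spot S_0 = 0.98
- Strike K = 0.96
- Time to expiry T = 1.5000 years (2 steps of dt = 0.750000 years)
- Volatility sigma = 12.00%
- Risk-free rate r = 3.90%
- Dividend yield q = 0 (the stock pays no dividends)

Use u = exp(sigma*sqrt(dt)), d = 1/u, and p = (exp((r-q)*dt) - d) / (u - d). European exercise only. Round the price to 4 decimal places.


dt = T/N = 0.750000
u = exp(sigma*sqrt(dt)) = 1.109515; d = 1/u = 0.901295
p = (exp((r-q)*dt) - d) / (u - d) = 0.616593
Discount per step: exp(-r*dt) = 0.971174
Stock lattice S(k, i) with i counting down-moves:
  k=0: S(0,0) = 0.9800
  k=1: S(1,0) = 1.0873; S(1,1) = 0.8833
  k=2: S(2,0) = 1.2064; S(2,1) = 0.9800; S(2,2) = 0.7961
Terminal payoffs V(N, i) = max(K - S_T, 0):
  V(2,0) = 0.000000; V(2,1) = 0.000000; V(2,2) = 0.163915
Backward induction: V(k, i) = exp(-r*dt) * [p * V(k+1, i) + (1-p) * V(k+1, i+1)].
  V(1,0) = exp(-r*dt) * [p*0.000000 + (1-p)*0.000000] = 0.000000
  V(1,1) = exp(-r*dt) * [p*0.000000 + (1-p)*0.163915] = 0.061034
  V(0,0) = exp(-r*dt) * [p*0.000000 + (1-p)*0.061034] = 0.022726

Answer: Price = V(0,0) = 0.0227


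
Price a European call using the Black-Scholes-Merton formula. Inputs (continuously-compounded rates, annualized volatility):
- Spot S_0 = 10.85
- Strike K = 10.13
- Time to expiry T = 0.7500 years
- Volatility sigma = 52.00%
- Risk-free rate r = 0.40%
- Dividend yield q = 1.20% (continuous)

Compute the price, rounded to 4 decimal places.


Answer: Price = 2.2016

Derivation:
d1 = (ln(S/K) + (r - q + 0.5*sigma^2) * T) / (sigma * sqrt(T)) = 0.36431637
d2 = d1 - sigma * sqrt(T) = -0.08601684
exp(-rT) = 0.99700450; exp(-qT) = 0.99104038
C = S_0 * exp(-qT) * N(d1) - K * exp(-rT) * N(d2)
N(d1) = 0.64218911; N(d2) = 0.46572652
C = 10.8500 * 0.99104038 * 0.64218911 - 10.1300 * 0.99700450 * 0.46572652 = 2.2016


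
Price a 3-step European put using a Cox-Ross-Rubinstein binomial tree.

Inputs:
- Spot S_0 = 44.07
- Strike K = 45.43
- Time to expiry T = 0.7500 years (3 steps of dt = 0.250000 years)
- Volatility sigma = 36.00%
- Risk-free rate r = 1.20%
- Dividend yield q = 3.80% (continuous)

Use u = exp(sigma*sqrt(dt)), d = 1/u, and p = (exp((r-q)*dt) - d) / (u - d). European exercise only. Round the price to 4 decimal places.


dt = T/N = 0.250000
u = exp(sigma*sqrt(dt)) = 1.197217; d = 1/u = 0.835270
p = (exp((r-q)*dt) - d) / (u - d) = 0.437221
Discount per step: exp(-r*dt) = 0.997004
Stock lattice S(k, i) with i counting down-moves:
  k=0: S(0,0) = 44.0700
  k=1: S(1,0) = 52.7614; S(1,1) = 36.8104
  k=2: S(2,0) = 63.1668; S(2,1) = 44.0700; S(2,2) = 30.7466
  k=3: S(3,0) = 75.6244; S(3,1) = 52.7614; S(3,2) = 36.8104; S(3,3) = 25.6817
Terminal payoffs V(N, i) = max(K - S_T, 0):
  V(3,0) = 0.000000; V(3,1) = 0.000000; V(3,2) = 8.619642; V(3,3) = 19.748285
Backward induction: V(k, i) = exp(-r*dt) * [p * V(k+1, i) + (1-p) * V(k+1, i+1)].
  V(2,0) = exp(-r*dt) * [p*0.000000 + (1-p)*0.000000] = 0.000000
  V(2,1) = exp(-r*dt) * [p*0.000000 + (1-p)*8.619642] = 4.836423
  V(2,2) = exp(-r*dt) * [p*8.619642 + (1-p)*19.748285] = 14.838028
  V(1,0) = exp(-r*dt) * [p*0.000000 + (1-p)*4.836423] = 2.713684
  V(1,1) = exp(-r*dt) * [p*4.836423 + (1-p)*14.838028] = 10.433769
  V(0,0) = exp(-r*dt) * [p*2.713684 + (1-p)*10.433769] = 7.037243

Answer: Price = V(0,0) = 7.0372


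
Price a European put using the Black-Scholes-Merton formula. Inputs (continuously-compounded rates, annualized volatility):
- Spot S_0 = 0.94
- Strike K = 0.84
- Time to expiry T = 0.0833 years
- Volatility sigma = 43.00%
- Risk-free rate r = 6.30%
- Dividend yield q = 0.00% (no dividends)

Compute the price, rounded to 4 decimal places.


Answer: Price = 0.0101

Derivation:
d1 = (ln(S/K) + (r - q + 0.5*sigma^2) * T) / (sigma * sqrt(T)) = 1.01064811
d2 = d1 - sigma * sqrt(T) = 0.88654263
exp(-rT) = 0.99476585; exp(-qT) = 1.00000000
P = K * exp(-rT) * N(-d2) - S_0 * exp(-qT) * N(-d1)
N(-d1) = 0.15609244; N(-d2) = 0.18766260
P = 0.8400 * 0.99476585 * 0.18766260 - 0.9400 * 1.00000000 * 0.15609244 = 0.0101


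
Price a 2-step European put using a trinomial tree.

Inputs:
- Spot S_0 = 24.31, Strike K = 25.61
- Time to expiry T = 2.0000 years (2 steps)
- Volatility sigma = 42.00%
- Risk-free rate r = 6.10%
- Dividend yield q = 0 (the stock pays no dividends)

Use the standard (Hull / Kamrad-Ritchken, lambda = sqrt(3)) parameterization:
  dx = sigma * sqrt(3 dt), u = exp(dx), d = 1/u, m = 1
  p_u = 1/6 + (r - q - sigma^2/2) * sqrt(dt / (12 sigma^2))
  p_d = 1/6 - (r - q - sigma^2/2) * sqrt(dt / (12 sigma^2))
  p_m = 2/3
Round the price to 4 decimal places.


dt = T/N = 1.000000; dx = sigma*sqrt(3*dt) = 0.727461
u = exp(dx) = 2.069819; d = 1/u = 0.483134
p_u = 0.147972, p_m = 0.666667, p_d = 0.185362
Discount per step: exp(-r*dt) = 0.940823
Stock lattice S(k, j) with j the centered position index:
  k=0: S(0,+0) = 24.3100
  k=1: S(1,-1) = 11.7450; S(1,+0) = 24.3100; S(1,+1) = 50.3173
  k=2: S(2,-2) = 5.6744; S(2,-1) = 11.7450; S(2,+0) = 24.3100; S(2,+1) = 50.3173; S(2,+2) = 104.1477
Terminal payoffs V(N, j) = max(K - S_T, 0):
  V(2,-2) = 19.935598; V(2,-1) = 13.865014; V(2,+0) = 1.300000; V(2,+1) = 0.000000; V(2,+2) = 0.000000
Backward induction: V(k, j) = exp(-r*dt) * [p_u * V(k+1, j+1) + p_m * V(k+1, j) + p_d * V(k+1, j-1)]
  V(1,-1) = exp(-r*dt) * [p_u*1.300000 + p_m*13.865014 + p_d*19.935598] = 12.353954
  V(1,+0) = exp(-r*dt) * [p_u*0.000000 + p_m*1.300000 + p_d*13.865014] = 3.233337
  V(1,+1) = exp(-r*dt) * [p_u*0.000000 + p_m*0.000000 + p_d*1.300000] = 0.226711
  V(0,+0) = exp(-r*dt) * [p_u*0.226711 + p_m*3.233337 + p_d*12.353954] = 4.214000

Answer: Price = V(0,0) = 4.2140
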